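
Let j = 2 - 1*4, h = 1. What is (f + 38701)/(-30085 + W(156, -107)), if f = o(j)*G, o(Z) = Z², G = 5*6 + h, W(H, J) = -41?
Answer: -38825/30126 ≈ -1.2888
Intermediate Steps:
G = 31 (G = 5*6 + 1 = 30 + 1 = 31)
j = -2 (j = 2 - 4 = -2)
f = 124 (f = (-2)²*31 = 4*31 = 124)
(f + 38701)/(-30085 + W(156, -107)) = (124 + 38701)/(-30085 - 41) = 38825/(-30126) = 38825*(-1/30126) = -38825/30126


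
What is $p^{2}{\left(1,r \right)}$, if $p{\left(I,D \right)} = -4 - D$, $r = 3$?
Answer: $49$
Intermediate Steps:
$p^{2}{\left(1,r \right)} = \left(-4 - 3\right)^{2} = \left(-7\right)^{2} = 49$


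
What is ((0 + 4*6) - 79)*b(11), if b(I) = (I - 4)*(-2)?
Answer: 770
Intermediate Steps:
b(I) = 8 - 2*I (b(I) = (-4 + I)*(-2) = 8 - 2*I)
((0 + 4*6) - 79)*b(11) = ((0 + 4*6) - 79)*(8 - 2*11) = ((0 + 24) - 79)*(8 - 22) = (24 - 79)*(-14) = -55*(-14) = 770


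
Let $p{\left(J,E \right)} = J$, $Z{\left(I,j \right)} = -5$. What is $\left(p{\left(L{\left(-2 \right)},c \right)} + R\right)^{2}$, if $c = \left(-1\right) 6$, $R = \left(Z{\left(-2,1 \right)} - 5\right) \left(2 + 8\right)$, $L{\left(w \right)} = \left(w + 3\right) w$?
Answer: $10404$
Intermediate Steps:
$L{\left(w \right)} = w \left(3 + w\right)$ ($L{\left(w \right)} = \left(3 + w\right) w = w \left(3 + w\right)$)
$R = -100$ ($R = \left(-5 - 5\right) \left(2 + 8\right) = \left(-10\right) 10 = -100$)
$c = -6$
$\left(p{\left(L{\left(-2 \right)},c \right)} + R\right)^{2} = \left(- 2 \left(3 - 2\right) - 100\right)^{2} = \left(\left(-2\right) 1 - 100\right)^{2} = \left(-2 - 100\right)^{2} = \left(-102\right)^{2} = 10404$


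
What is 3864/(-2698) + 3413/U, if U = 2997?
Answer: -1186067/4042953 ≈ -0.29337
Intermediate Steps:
3864/(-2698) + 3413/U = 3864/(-2698) + 3413/2997 = 3864*(-1/2698) + 3413*(1/2997) = -1932/1349 + 3413/2997 = -1186067/4042953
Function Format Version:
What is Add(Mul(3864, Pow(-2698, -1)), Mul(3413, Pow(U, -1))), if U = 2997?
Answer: Rational(-1186067, 4042953) ≈ -0.29337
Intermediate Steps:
Add(Mul(3864, Pow(-2698, -1)), Mul(3413, Pow(U, -1))) = Add(Mul(3864, Pow(-2698, -1)), Mul(3413, Pow(2997, -1))) = Add(Mul(3864, Rational(-1, 2698)), Mul(3413, Rational(1, 2997))) = Add(Rational(-1932, 1349), Rational(3413, 2997)) = Rational(-1186067, 4042953)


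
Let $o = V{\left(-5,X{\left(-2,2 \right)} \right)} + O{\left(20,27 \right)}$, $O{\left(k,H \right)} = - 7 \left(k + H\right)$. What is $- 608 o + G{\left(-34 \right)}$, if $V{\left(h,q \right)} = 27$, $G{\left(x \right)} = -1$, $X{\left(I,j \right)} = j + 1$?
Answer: $183615$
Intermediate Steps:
$X{\left(I,j \right)} = 1 + j$
$O{\left(k,H \right)} = - 7 H - 7 k$ ($O{\left(k,H \right)} = - 7 \left(H + k\right) = - 7 H - 7 k$)
$o = -302$ ($o = 27 - 329 = -302$)
$- 608 o + G{\left(-34 \right)} = \left(-608\right) \left(-302\right) - 1 = 183616 - 1 = 183615$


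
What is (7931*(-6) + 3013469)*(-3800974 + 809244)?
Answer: -8873121147590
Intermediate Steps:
(7931*(-6) + 3013469)*(-3800974 + 809244) = (-47586 + 3013469)*(-2991730) = 2965883*(-2991730) = -8873121147590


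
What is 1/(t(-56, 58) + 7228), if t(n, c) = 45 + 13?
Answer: 1/7286 ≈ 0.00013725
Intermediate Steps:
t(n, c) = 58
1/(t(-56, 58) + 7228) = 1/(58 + 7228) = 1/7286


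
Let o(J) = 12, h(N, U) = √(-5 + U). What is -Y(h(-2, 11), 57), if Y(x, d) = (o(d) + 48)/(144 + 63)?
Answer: -20/69 ≈ -0.28986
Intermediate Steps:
Y(x, d) = 20/69 (Y(x, d) = (12 + 48)/(144 + 63) = 60/207 = 60*(1/207) = 20/69)
-Y(h(-2, 11), 57) = -1*20/69 = -20/69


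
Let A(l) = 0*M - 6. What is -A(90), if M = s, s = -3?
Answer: 6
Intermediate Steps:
M = -3
A(l) = -6 (A(l) = 0*(-3) - 6 = 0 - 6 = -6)
-A(90) = -1*(-6) = 6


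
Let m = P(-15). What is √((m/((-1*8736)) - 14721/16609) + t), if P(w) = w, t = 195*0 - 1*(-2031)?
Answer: √296804480331062158/12091352 ≈ 45.057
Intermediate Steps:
t = 2031 (t = 0 + 2031 = 2031)
m = -15
√((m/((-1*8736)) - 14721/16609) + t) = √((-15/((-1*8736)) - 14721/16609) + 2031) = √((-15/(-8736) - 14721*1/16609) + 2031) = √((-15*(-1/8736) - 14721/16609) + 2031) = √((5/2912 - 14721/16609) + 2031) = √(-42784507/48365408 + 2031) = √(98187359141/48365408) = √296804480331062158/12091352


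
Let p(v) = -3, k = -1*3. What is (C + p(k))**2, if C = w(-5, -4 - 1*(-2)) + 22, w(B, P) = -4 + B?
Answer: 100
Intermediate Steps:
k = -3
C = 13 (C = (-4 - 5) + 22 = -9 + 22 = 13)
(C + p(k))**2 = (13 - 3)**2 = 10**2 = 100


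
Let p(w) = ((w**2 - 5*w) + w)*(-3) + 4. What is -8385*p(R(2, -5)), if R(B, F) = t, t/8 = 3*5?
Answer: 350124060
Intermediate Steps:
t = 120 (t = 8*(3*5) = 8*15 = 120)
R(B, F) = 120
p(w) = 4 - 3*w**2 + 12*w (p(w) = (w**2 - 4*w)*(-3) + 4 = (-3*w**2 + 12*w) + 4 = 4 - 3*w**2 + 12*w)
-8385*p(R(2, -5)) = -8385*(4 - 3*120**2 + 12*120) = -8385*(4 - 3*14400 + 1440) = -8385*(4 - 43200 + 1440) = -8385*(-41756) = 350124060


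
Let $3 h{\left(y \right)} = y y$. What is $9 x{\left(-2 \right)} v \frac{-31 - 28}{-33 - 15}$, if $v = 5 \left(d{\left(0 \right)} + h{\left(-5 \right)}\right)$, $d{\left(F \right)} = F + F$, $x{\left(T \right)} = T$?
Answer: $- \frac{7375}{8} \approx -921.88$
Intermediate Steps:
$h{\left(y \right)} = \frac{y^{2}}{3}$ ($h{\left(y \right)} = \frac{y y}{3} = \frac{y^{2}}{3}$)
$d{\left(F \right)} = 2 F$
$v = \frac{125}{3}$ ($v = 5 \left(2 \cdot 0 + \frac{\left(-5\right)^{2}}{3}\right) = 5 \left(0 + \frac{1}{3} \cdot 25\right) = 5 \left(0 + \frac{25}{3}\right) = 5 \cdot \frac{25}{3} = \frac{125}{3} \approx 41.667$)
$9 x{\left(-2 \right)} v \frac{-31 - 28}{-33 - 15} = 9 \left(-2\right) \frac{125}{3} \frac{-31 - 28}{-33 - 15} = \left(-18\right) \frac{125}{3} \left(- \frac{59}{-48}\right) = - 750 \left(\left(-59\right) \left(- \frac{1}{48}\right)\right) = \left(-750\right) \frac{59}{48} = - \frac{7375}{8}$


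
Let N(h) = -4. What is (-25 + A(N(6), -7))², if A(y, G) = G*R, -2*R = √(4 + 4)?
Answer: 723 - 350*√2 ≈ 228.03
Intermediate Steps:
R = -√2 (R = -√(4 + 4)/2 = -√2 ≈ -1.4142)
A(y, G) = -G*√2 (A(y, G) = G*(-√2) = -G*√2)
(-25 + A(N(6), -7))² = (-25 - 1*(-7)*√2)² = (-25 + 7*√2)²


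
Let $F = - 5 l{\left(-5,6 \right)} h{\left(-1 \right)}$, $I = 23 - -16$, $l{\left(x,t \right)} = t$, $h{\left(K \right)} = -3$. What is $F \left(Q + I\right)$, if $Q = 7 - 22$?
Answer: $2160$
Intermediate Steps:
$Q = -15$ ($Q = 7 - 22 = -15$)
$I = 39$ ($I = 23 + 16 = 39$)
$F = 90$ ($F = \left(-5\right) 6 \left(-3\right) = \left(-30\right) \left(-3\right) = 90$)
$F \left(Q + I\right) = 90 \left(-15 + 39\right) = 90 \cdot 24 = 2160$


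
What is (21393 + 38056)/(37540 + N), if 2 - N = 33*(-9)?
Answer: 59449/37839 ≈ 1.5711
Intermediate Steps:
N = 299 (N = 2 - 33*(-9) = 2 - 1*(-297) = 2 + 297 = 299)
(21393 + 38056)/(37540 + N) = (21393 + 38056)/(37540 + 299) = 59449/37839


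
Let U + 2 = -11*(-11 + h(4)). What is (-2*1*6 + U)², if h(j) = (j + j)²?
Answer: 356409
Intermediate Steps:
h(j) = 4*j² (h(j) = (2*j)² = 4*j²)
U = -585 (U = -2 - 11*(-11 + 4*4²) = -2 - 11*(-11 + 4*16) = -2 - 11*(-11 + 64) = -2 - 11*53 = -2 - 583 = -585)
(-2*1*6 + U)² = (-2*1*6 - 585)² = (-2*6 - 585)² = (-12 - 585)² = (-597)² = 356409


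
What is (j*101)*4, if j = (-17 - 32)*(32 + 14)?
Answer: -910616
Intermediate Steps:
j = -2254 (j = -49*46 = -2254)
(j*101)*4 = -2254*101*4 = -227654*4 = -910616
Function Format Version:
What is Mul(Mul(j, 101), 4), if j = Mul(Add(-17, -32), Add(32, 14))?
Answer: -910616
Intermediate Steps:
j = -2254 (j = Mul(-49, 46) = -2254)
Mul(Mul(j, 101), 4) = Mul(Mul(-2254, 101), 4) = Mul(-227654, 4) = -910616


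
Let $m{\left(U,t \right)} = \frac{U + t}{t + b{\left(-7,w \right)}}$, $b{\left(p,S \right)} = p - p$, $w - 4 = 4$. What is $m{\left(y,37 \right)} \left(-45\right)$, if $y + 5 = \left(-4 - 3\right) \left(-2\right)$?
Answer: $- \frac{2070}{37} \approx -55.946$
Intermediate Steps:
$w = 8$ ($w = 4 + 4 = 8$)
$b{\left(p,S \right)} = 0$
$y = 9$ ($y = -5 + \left(-4 - 3\right) \left(-2\right) = -5 - -14 = -5 + 14 = 9$)
$m{\left(U,t \right)} = \frac{U + t}{t}$ ($m{\left(U,t \right)} = \frac{U + t}{t + 0} = \frac{U + t}{t}$)
$m{\left(y,37 \right)} \left(-45\right) = \frac{9 + 37}{37} \left(-45\right) = \frac{1}{37} \cdot 46 \left(-45\right) = \frac{46}{37} \left(-45\right) = - \frac{2070}{37}$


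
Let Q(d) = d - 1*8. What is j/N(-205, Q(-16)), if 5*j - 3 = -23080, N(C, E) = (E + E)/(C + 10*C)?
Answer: -10407727/48 ≈ -2.1683e+5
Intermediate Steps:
Q(d) = -8 + d (Q(d) = d - 8 = -8 + d)
N(C, E) = 2*E/(11*C) (N(C, E) = (2*E)/((11*C)) = (2*E)*(1/(11*C)) = 2*E/(11*C))
j = -23077/5 (j = ⅗ + (⅕)*(-23080) = ⅗ - 4616 = -23077/5 ≈ -4615.4)
j/N(-205, Q(-16)) = -23077*(-2255/(2*(-8 - 16)))/5 = -23077/(5*((2/11)*(-24)*(-1/205))) = -23077/(5*48/2255) = -23077/5*2255/48 = -10407727/48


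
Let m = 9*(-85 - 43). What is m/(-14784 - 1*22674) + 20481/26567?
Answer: 44321249/55285927 ≈ 0.80167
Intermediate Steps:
m = -1152 (m = 9*(-128) = -1152)
m/(-14784 - 1*22674) + 20481/26567 = -1152/(-14784 - 1*22674) + 20481/26567 = -1152/(-14784 - 22674) + 20481*(1/26567) = -1152/(-37458) + 20481/26567 = -1152*(-1/37458) + 20481/26567 = 64/2081 + 20481/26567 = 44321249/55285927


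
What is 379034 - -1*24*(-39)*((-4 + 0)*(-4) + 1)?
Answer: 363122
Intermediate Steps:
379034 - -1*24*(-39)*((-4 + 0)*(-4) + 1) = 379034 - (-24*(-39))*(-4*(-4) + 1) = 379034 - 936*(16 + 1) = 379034 - 936*17 = 379034 - 1*15912 = 379034 - 15912 = 363122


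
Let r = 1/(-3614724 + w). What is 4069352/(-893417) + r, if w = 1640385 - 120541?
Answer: -173975612473/38195947040 ≈ -4.5548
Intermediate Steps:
w = 1519844
r = -1/2094880 (r = 1/(-3614724 + 1519844) = 1/(-2094880) = -1/2094880 ≈ -4.7735e-7)
4069352/(-893417) + r = 4069352/(-893417) - 1/2094880 = 4069352*(-1/893417) - 1/2094880 = -83048/18233 - 1/2094880 = -173975612473/38195947040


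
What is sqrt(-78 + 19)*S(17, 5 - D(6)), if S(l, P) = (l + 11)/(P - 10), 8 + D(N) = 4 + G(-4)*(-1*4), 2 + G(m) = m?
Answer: -28*I*sqrt(59)/25 ≈ -8.6029*I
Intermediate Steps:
G(m) = -2 + m
D(N) = 20 (D(N) = -8 + (4 + (-2 - 4)*(-1*4)) = -8 + (4 - 6*(-4)) = -8 + (4 + 24) = -8 + 28 = 20)
S(l, P) = (11 + l)/(-10 + P)
sqrt(-78 + 19)*S(17, 5 - D(6)) = sqrt(-78 + 19)*((11 + 17)/(-10 + (5 - 1*20))) = sqrt(-59)*(28/(-10 + (5 - 20))) = (I*sqrt(59))*(28/(-10 - 15)) = (I*sqrt(59))*(28/(-25)) = (I*sqrt(59))*(-1/25*28) = (I*sqrt(59))*(-28/25) = -28*I*sqrt(59)/25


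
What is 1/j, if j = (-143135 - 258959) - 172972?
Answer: -1/575066 ≈ -1.7389e-6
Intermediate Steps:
j = -575066 (j = -402094 - 172972 = -575066)
1/j = 1/(-575066) = -1/575066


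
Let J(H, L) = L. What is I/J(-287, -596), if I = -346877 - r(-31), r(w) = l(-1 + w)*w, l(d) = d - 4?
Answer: 347993/596 ≈ 583.88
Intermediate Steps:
l(d) = -4 + d
r(w) = w*(-5 + w) (r(w) = (-4 + (-1 + w))*w = (-5 + w)*w = w*(-5 + w))
I = -347993 (I = -346877 - (-31)*(-5 - 31) = -346877 - (-31)*(-36) = -346877 - 1*1116 = -346877 - 1116 = -347993)
I/J(-287, -596) = -347993/(-596) = -347993*(-1/596) = 347993/596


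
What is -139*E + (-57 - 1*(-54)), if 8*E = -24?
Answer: 414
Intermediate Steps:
E = -3 (E = (1/8)*(-24) = -3)
-139*E + (-57 - 1*(-54)) = -139*(-3) + (-57 - 1*(-54)) = 417 + (-57 + 54) = 417 - 3 = 414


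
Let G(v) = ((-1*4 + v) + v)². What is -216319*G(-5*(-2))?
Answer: -55377664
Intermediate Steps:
G(v) = (-4 + 2*v)² (G(v) = ((-4 + v) + v)² = (-4 + 2*v)²)
-216319*G(-5*(-2)) = -865276*(-2 - 5*(-2))² = -865276*(-2 + 10)² = -865276*8² = -865276*64 = -216319*256 = -55377664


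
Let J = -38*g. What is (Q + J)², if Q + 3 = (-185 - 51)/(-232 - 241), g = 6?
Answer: 11886886729/223729 ≈ 53131.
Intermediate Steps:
J = -228 (J = -38*6 = -228)
Q = -1183/473 (Q = -3 + (-185 - 51)/(-232 - 241) = -3 - 236/(-473) = -3 - 236*(-1/473) = -3 + 236/473 = -1183/473 ≈ -2.5011)
(Q + J)² = (-1183/473 - 228)² = (-109027/473)² = 11886886729/223729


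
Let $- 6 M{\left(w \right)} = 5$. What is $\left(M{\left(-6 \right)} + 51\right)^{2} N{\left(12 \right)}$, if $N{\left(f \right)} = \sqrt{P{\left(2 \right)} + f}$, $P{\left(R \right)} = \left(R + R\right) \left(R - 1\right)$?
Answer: $\frac{90601}{9} \approx 10067.0$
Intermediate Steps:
$P{\left(R \right)} = 2 R \left(-1 + R\right)$
$N{\left(f \right)} = \sqrt{4 + f}$ ($N{\left(f \right)} = \sqrt{2 \cdot 2 \left(-1 + 2\right) + f} = \sqrt{2 \cdot 2 \cdot 1 + f} = \sqrt{4 + f}$)
$M{\left(w \right)} = - \frac{5}{6}$ ($M{\left(w \right)} = \left(- \frac{1}{6}\right) 5 = - \frac{5}{6}$)
$\left(M{\left(-6 \right)} + 51\right)^{2} N{\left(12 \right)} = \left(- \frac{5}{6} + 51\right)^{2} \sqrt{4 + 12} = \left(\frac{301}{6}\right)^{2} \sqrt{16} = \frac{90601}{36} \cdot 4 = \frac{90601}{9}$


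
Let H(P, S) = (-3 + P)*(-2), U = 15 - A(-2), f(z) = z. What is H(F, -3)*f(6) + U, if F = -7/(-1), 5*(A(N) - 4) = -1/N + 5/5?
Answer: -373/10 ≈ -37.300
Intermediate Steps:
A(N) = 21/5 - 1/(5*N) (A(N) = 4 + (-1/N + 5/5)/5 = 4 + (-1/N + 5*(1/5))/5 = 4 + (-1/N + 1)/5 = 4 + (1 - 1/N)/5 = 4 + (1/5 - 1/(5*N)) = 21/5 - 1/(5*N))
F = 7 (F = -7*(-1) = 7)
U = 107/10 (U = 15 - (-1 + 21*(-2))/(5*(-2)) = 15 - (-1)*(-1 - 42)/(5*2) = 15 - (-1)*(-43)/(5*2) = 15 - 1*43/10 = 15 - 43/10 = 107/10 ≈ 10.700)
H(P, S) = 6 - 2*P
H(F, -3)*f(6) + U = (6 - 2*7)*6 + 107/10 = (6 - 14)*6 + 107/10 = -8*6 + 107/10 = -48 + 107/10 = -373/10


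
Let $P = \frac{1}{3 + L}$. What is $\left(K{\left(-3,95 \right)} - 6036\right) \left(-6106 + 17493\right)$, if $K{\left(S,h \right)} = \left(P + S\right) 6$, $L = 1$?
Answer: $- \frac{137839635}{2} \approx -6.892 \cdot 10^{7}$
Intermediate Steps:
$P = \frac{1}{4}$ ($P = \frac{1}{3 + 1} = \frac{1}{4} \approx 0.25$)
$K{\left(S,h \right)} = \frac{3}{2} + 6 S$ ($K{\left(S,h \right)} = \left(\frac{1}{4} + S\right) 6 = \frac{3}{2} + 6 S$)
$\left(K{\left(-3,95 \right)} - 6036\right) \left(-6106 + 17493\right) = \left(\left(\frac{3}{2} + 6 \left(-3\right)\right) - 6036\right) \left(-6106 + 17493\right) = \left(\left(\frac{3}{2} - 18\right) - 6036\right) 11387 = \left(- \frac{33}{2} - 6036\right) 11387 = \left(- \frac{12105}{2}\right) 11387 = - \frac{137839635}{2}$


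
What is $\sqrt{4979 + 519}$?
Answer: $\sqrt{5498} \approx 74.148$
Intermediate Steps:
$\sqrt{4979 + 519} = \sqrt{5498}$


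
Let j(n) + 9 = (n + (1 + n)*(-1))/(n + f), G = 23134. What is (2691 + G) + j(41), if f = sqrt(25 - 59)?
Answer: 44274399/1715 + I*sqrt(34)/1715 ≈ 25816.0 + 0.0034*I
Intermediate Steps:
f = I*sqrt(34) (f = sqrt(-34) = I*sqrt(34) ≈ 5.8309*I)
j(n) = -9 - 1/(n + I*sqrt(34)) (j(n) = -9 + (n + (1 + n)*(-1))/(n + I*sqrt(34)) = -9 + (n + (-1 - n))/(n + I*sqrt(34)) = -9 - 1/(n + I*sqrt(34)))
(2691 + G) + j(41) = (2691 + 23134) + (-1 - 9*41 - 9*I*sqrt(34))/(41 + I*sqrt(34)) = 25825 + (-1 - 369 - 9*I*sqrt(34))/(41 + I*sqrt(34)) = 25825 + (-370 - 9*I*sqrt(34))/(41 + I*sqrt(34))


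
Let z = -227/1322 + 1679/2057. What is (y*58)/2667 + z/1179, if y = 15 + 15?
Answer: 620368933897/950079742458 ≈ 0.65297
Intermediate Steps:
y = 30
z = 1752699/2719354 (z = -227*1/1322 + 1679*(1/2057) = -227/1322 + 1679/2057 = 1752699/2719354 ≈ 0.64453)
(y*58)/2667 + z/1179 = (30*58)/2667 + (1752699/2719354)/1179 = 1740*(1/2667) + (1752699/2719354)*(1/1179) = 580/889 + 584233/1068706122 = 620368933897/950079742458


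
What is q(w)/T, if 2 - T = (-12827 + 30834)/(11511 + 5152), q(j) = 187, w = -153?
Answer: 3115981/15319 ≈ 203.41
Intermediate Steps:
T = 15319/16663 (T = 2 - (-12827 + 30834)/(11511 + 5152) = 2 - 18007/16663 = 15319/16663 ≈ 0.91934)
q(w)/T = 187/(15319/16663) = 187*(16663/15319) = 3115981/15319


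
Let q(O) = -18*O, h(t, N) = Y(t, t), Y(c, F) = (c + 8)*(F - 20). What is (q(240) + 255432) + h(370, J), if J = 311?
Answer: 383412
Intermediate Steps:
Y(c, F) = (-20 + F)*(8 + c) (Y(c, F) = (8 + c)*(-20 + F) = (-20 + F)*(8 + c))
h(t, N) = -160 + t² - 12*t (h(t, N) = -160 - 20*t + 8*t + t*t = -160 - 20*t + 8*t + t² = -160 + t² - 12*t)
(q(240) + 255432) + h(370, J) = (-18*240 + 255432) + (-160 + 370² - 12*370) = (-4320 + 255432) + (-160 + 136900 - 4440) = 251112 + 132300 = 383412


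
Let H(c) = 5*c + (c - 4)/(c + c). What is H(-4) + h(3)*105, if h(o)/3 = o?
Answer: 926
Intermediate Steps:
h(o) = 3*o
H(c) = 5*c + (-4 + c)/(2*c) (H(c) = 5*c + (-4 + c)/((2*c)) = 5*c + (-4 + c)*(1/(2*c)) = 5*c + (-4 + c)/(2*c))
H(-4) + h(3)*105 = (½ - 2/(-4) + 5*(-4)) + (3*3)*105 = (½ - 2*(-¼) - 20) + 9*105 = (½ + ½ - 20) + 945 = -19 + 945 = 926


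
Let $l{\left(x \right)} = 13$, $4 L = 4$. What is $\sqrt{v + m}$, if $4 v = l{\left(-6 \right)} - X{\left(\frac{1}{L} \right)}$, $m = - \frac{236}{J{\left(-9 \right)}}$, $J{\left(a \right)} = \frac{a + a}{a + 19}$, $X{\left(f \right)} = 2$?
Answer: $\frac{\sqrt{4819}}{6} \approx 11.57$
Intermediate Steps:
$L = 1$ ($L = \frac{1}{4} \cdot 4 = 1$)
$J{\left(a \right)} = \frac{2 a}{19 + a}$
$m = \frac{1180}{9}$ ($m = - \frac{236}{2 \left(-9\right) \frac{1}{19 - 9}} = - \frac{236}{2 \left(-9\right) \frac{1}{10}} = - \frac{236}{- \frac{9}{5}} = \left(-236\right) \left(- \frac{5}{9}\right) = \frac{1180}{9} \approx 131.11$)
$v = \frac{11}{4}$ ($v = \frac{13 - 2}{4} = \frac{1}{4} \cdot 11 = \frac{11}{4} \approx 2.75$)
$\sqrt{v + m} = \sqrt{\frac{11}{4} + \frac{1180}{9}} = \sqrt{\frac{4819}{36}} = \frac{\sqrt{4819}}{6}$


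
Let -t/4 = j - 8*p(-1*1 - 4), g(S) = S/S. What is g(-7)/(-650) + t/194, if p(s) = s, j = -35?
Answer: -6597/63050 ≈ -0.10463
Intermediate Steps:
g(S) = 1
t = -20 (t = -4*(-35 - 8*(-1*1 - 4)) = -4*(-35 - 8*(-1 - 4)) = -4*(-35 - 8*(-5)) = -4*(-35 + 40) = -4*5 = -20)
g(-7)/(-650) + t/194 = 1/(-650) - 20/194 = 1*(-1/650) - 20*1/194 = -1/650 - 10/97 = -6597/63050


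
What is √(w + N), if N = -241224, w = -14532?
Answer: 2*I*√63939 ≈ 505.72*I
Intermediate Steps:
√(w + N) = √(-14532 - 241224) = √(-255756) = 2*I*√63939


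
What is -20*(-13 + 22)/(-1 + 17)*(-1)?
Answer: 45/4 ≈ 11.250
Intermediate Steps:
-20*(-13 + 22)/(-1 + 17)*(-1) = -180/16*(-1) = -20*9/16*(-1) = -45/4*(-1) = 45/4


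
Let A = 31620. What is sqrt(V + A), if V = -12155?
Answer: sqrt(19465) ≈ 139.52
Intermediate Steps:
sqrt(V + A) = sqrt(-12155 + 31620) = sqrt(19465)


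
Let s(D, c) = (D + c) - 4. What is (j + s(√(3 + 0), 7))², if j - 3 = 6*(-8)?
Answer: (42 - √3)² ≈ 1621.5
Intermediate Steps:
s(D, c) = -4 + D + c
j = -45 (j = 3 + 6*(-8) = 3 - 48 = -45)
(j + s(√(3 + 0), 7))² = (-45 + (-4 + √(3 + 0) + 7))² = (-45 + (-4 + √3 + 7))² = (-45 + (3 + √3))² = (-42 + √3)²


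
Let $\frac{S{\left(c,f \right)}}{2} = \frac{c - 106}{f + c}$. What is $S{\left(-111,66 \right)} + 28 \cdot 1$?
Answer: $\frac{1694}{45} \approx 37.644$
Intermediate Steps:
$S{\left(c,f \right)} = \frac{2 \left(-106 + c\right)}{c + f}$ ($S{\left(c,f \right)} = 2 \frac{c - 106}{f + c} = 2 \frac{-106 + c}{c + f} = \frac{2 \left(-106 + c\right)}{c + f}$)
$S{\left(-111,66 \right)} + 28 \cdot 1 = \frac{2 \left(-106 - 111\right)}{-111 + 66} + 28 \cdot 1 = 2 \frac{1}{-45} \left(-217\right) + 28 = 2 \left(- \frac{1}{45}\right) \left(-217\right) + 28 = \frac{434}{45} + 28 = \frac{1694}{45}$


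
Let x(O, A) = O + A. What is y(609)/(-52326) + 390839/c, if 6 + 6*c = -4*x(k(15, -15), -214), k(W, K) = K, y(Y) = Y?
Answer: 20450949149/7936110 ≈ 2576.9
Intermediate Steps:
x(O, A) = A + O
c = 455/3 (c = -1 + (-4*(-214 - 15))/6 = -1 + (-4*(-229))/6 = -1 + (⅙)*916 = -1 + 458/3 = 455/3 ≈ 151.67)
y(609)/(-52326) + 390839/c = 609/(-52326) + 390839/(455/3) = 609*(-1/52326) + 390839*(3/455) = -203/17442 + 1172517/455 = 20450949149/7936110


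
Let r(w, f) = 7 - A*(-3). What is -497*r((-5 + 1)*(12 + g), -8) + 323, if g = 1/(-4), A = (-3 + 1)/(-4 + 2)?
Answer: -4647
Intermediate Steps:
A = 1 (A = -2/(-2) = -2*(-½) = 1)
g = -¼ ≈ -0.25000
r(w, f) = 10 (r(w, f) = 7 - (-3) = 7 - 1*(-3) = 7 + 3 = 10)
-497*r((-5 + 1)*(12 + g), -8) + 323 = -497*10 + 323 = -4970 + 323 = -4647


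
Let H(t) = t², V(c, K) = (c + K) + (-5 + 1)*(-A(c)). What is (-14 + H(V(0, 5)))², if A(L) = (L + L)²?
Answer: 121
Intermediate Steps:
A(L) = 4*L² (A(L) = (2*L)² = 4*L²)
V(c, K) = K + c + 16*c² (V(c, K) = (c + K) + (-5 + 1)*(-4*c²) = (K + c) - (-16)*c² = (K + c) + 16*c² = K + c + 16*c²)
(-14 + H(V(0, 5)))² = (-14 + (5 + 0 + 16*0²)²)² = (-14 + (5 + 0 + 16*0)²)² = (-14 + (5 + 0 + 0)²)² = (-14 + 5²)² = (-14 + 25)² = 11² = 121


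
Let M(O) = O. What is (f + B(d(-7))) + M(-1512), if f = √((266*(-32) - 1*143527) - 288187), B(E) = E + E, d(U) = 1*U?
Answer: -1526 + 3*I*√48914 ≈ -1526.0 + 663.5*I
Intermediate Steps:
d(U) = U
B(E) = 2*E
f = 3*I*√48914 (f = √((-8512 - 143527) - 288187) = √(-152039 - 288187) = √(-440226) = 3*I*√48914 ≈ 663.5*I)
(f + B(d(-7))) + M(-1512) = (3*I*√48914 + 2*(-7)) - 1512 = (3*I*√48914 - 14) - 1512 = (-14 + 3*I*√48914) - 1512 = -1526 + 3*I*√48914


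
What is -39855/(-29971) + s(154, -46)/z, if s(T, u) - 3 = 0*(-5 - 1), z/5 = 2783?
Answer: 554672238/417046465 ≈ 1.3300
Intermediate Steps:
z = 13915 (z = 5*2783 = 13915)
s(T, u) = 3 (s(T, u) = 3 + 0*(-5 - 1) = 3 + 0*(-6) = 3 + 0 = 3)
-39855/(-29971) + s(154, -46)/z = -39855/(-29971) + 3/13915 = -39855*(-1/29971) + 3*(1/13915) = 39855/29971 + 3/13915 = 554672238/417046465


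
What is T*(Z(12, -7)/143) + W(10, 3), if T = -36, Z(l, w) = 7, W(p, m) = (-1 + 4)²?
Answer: 1035/143 ≈ 7.2378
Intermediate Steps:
W(p, m) = 9 (W(p, m) = 3² = 9)
T*(Z(12, -7)/143) + W(10, 3) = -252/143 + 9 = 1035/143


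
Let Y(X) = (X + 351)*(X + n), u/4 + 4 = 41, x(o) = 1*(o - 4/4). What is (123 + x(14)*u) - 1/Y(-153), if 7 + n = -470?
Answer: 255342781/124740 ≈ 2047.0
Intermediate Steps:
x(o) = -1 + o (x(o) = 1*(o - 4*¼) = 1*(o - 1) = 1*(-1 + o) = -1 + o)
n = -477 (n = -7 - 470 = -477)
u = 148 (u = -16 + 4*41 = -16 + 164 = 148)
Y(X) = (-477 + X)*(351 + X) (Y(X) = (X + 351)*(X - 477) = (351 + X)*(-477 + X) = (-477 + X)*(351 + X))
(123 + x(14)*u) - 1/Y(-153) = (123 + (-1 + 14)*148) - 1/(-167427 + (-153)² - 126*(-153)) = (123 + 13*148) - 1/(-167427 + 23409 + 19278) = (123 + 1924) - 1/(-124740) = 2047 - 1*(-1/124740) = 2047 + 1/124740 = 255342781/124740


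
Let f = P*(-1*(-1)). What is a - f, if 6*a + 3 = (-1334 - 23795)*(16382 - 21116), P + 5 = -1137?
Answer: 39655845/2 ≈ 1.9828e+7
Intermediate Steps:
P = -1142 (P = -5 - 1137 = -1142)
a = 39653561/2 (a = -½ + ((-1334 - 23795)*(16382 - 21116))/6 = -½ + (-25129*(-4734))/6 = -½ + (⅙)*118960686 = -½ + 19826781 = 39653561/2 ≈ 1.9827e+7)
f = -1142 (f = -(-1142)*(-1) = -1142*1 = -1142)
a - f = 39653561/2 - 1*(-1142) = 39653561/2 + 1142 = 39655845/2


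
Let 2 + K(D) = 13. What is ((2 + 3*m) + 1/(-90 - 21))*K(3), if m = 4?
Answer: 17083/111 ≈ 153.90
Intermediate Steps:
K(D) = 11 (K(D) = -2 + 13 = 11)
((2 + 3*m) + 1/(-90 - 21))*K(3) = ((2 + 3*4) + 1/(-90 - 21))*11 = ((2 + 12) + 1/(-111))*11 = (14 - 1/111)*11 = (1553/111)*11 = 17083/111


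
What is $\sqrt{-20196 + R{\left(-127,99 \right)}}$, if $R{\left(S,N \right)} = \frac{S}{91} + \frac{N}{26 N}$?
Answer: $\frac{i \sqrt{3958682}}{14} \approx 142.12 i$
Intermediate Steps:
$R{\left(S,N \right)} = \frac{1}{26} + \frac{S}{91}$ ($R{\left(S,N \right)} = S \frac{1}{91} + N \frac{1}{26 N} = \frac{S}{91} + \frac{1}{26} = \frac{1}{26} + \frac{S}{91}$)
$\sqrt{-20196 + R{\left(-127,99 \right)}} = \sqrt{-20196 + \left(\frac{1}{26} + \frac{1}{91} \left(-127\right)\right)} = \sqrt{-20196 + \left(\frac{1}{26} - \frac{127}{91}\right)} = \sqrt{-20196 - \frac{19}{14}} = \sqrt{- \frac{282763}{14}} = \frac{i \sqrt{3958682}}{14}$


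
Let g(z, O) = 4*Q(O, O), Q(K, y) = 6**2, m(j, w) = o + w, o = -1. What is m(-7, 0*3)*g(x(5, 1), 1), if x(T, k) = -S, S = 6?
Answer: -144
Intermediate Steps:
m(j, w) = -1 + w
Q(K, y) = 36
x(T, k) = -6 (x(T, k) = -1*6 = -6)
g(z, O) = 144 (g(z, O) = 4*36 = 144)
m(-7, 0*3)*g(x(5, 1), 1) = (-1 + 0*3)*144 = (-1 + 0)*144 = -1*144 = -144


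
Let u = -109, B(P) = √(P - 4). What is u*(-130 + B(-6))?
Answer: 14170 - 109*I*√10 ≈ 14170.0 - 344.69*I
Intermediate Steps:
B(P) = √(-4 + P)
u*(-130 + B(-6)) = -109*(-130 + √(-4 - 6)) = -109*(-130 + √(-10)) = -109*(-130 + I*√10) = 14170 - 109*I*√10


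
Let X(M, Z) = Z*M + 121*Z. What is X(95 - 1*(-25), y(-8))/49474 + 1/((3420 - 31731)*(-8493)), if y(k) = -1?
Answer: -57947273369/11895791910102 ≈ -0.0048712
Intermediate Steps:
X(M, Z) = 121*Z + M*Z (X(M, Z) = M*Z + 121*Z = 121*Z + M*Z)
X(95 - 1*(-25), y(-8))/49474 + 1/((3420 - 31731)*(-8493)) = -(121 + (95 - 1*(-25)))/49474 + 1/((3420 - 31731)*(-8493)) = -(121 + (95 + 25))*(1/49474) - 1/8493/(-28311) = -(121 + 120)*(1/49474) - 1/28311*(-1/8493) = -1*241*(1/49474) + 1/240445323 = -241*1/49474 + 1/240445323 = -241/49474 + 1/240445323 = -57947273369/11895791910102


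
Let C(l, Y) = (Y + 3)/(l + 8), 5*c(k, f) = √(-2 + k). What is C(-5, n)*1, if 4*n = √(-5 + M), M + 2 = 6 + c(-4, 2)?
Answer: 1 + √(-25 + 5*I*√6)/60 ≈ 1.0199 + 0.085666*I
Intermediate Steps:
c(k, f) = √(-2 + k)/5
M = 4 + I*√6/5 (M = -2 + (6 + √(-2 - 4)/5) = -2 + (6 + √(-6)/5) = -2 + (6 + (I*√6)/5) = -2 + (6 + I*√6/5) = 4 + I*√6/5 ≈ 4.0 + 0.4899*I)
n = √(-1 + I*√6/5)/4 (n = √(-5 + (4 + I*√6/5))/4 = √(-1 + I*√6/5)/4 ≈ 0.05957 + 0.257*I)
C(l, Y) = (3 + Y)/(8 + l)
C(-5, n)*1 = ((3 + √(-25 + 5*I*√6)/20)/(8 - 5))*1 = ((3 + √(-25 + 5*I*√6)/20)/3)*1 = (1 + √(-25 + 5*I*√6)/60)*1 = 1 + √(-25 + 5*I*√6)/60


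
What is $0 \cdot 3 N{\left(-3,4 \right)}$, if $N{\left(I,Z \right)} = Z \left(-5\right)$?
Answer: $0$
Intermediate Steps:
$N{\left(I,Z \right)} = - 5 Z$
$0 \cdot 3 N{\left(-3,4 \right)} = 0 \cdot 3 \left(\left(-5\right) 4\right) = 0 \left(-20\right) = 0$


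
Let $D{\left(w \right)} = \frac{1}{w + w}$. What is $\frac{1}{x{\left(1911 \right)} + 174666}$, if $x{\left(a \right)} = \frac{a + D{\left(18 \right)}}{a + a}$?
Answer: $\frac{137592}{24032713069} \approx 5.7252 \cdot 10^{-6}$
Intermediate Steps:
$D{\left(w \right)} = \frac{1}{2 w}$
$x{\left(a \right)} = \frac{\frac{1}{36} + a}{2 a}$ ($x{\left(a \right)} = \frac{a + \frac{1}{2 \cdot 18}}{a + a} = \frac{a + \frac{1}{2} \cdot \frac{1}{18}}{2 a} = \left(a + \frac{1}{36}\right) \frac{1}{2 a} = \left(\frac{1}{36} + a\right) \frac{1}{2 a} = \frac{\frac{1}{36} + a}{2 a}$)
$\frac{1}{x{\left(1911 \right)} + 174666} = \frac{1}{\frac{1 + 36 \cdot 1911}{72 \cdot 1911} + 174666} = \frac{1}{\frac{1}{72} \cdot \frac{1}{1911} \left(1 + 68796\right) + 174666} = \frac{1}{\frac{1}{72} \cdot \frac{1}{1911} \cdot 68797 + 174666} = \frac{1}{\frac{68797}{137592} + 174666} = \frac{1}{\frac{24032713069}{137592}} = \frac{137592}{24032713069}$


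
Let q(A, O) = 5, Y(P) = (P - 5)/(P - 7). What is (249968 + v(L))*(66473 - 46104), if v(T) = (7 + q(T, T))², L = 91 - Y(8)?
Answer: 5094531328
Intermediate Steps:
Y(P) = (-5 + P)/(-7 + P)
L = 88 (L = 91 - (-5 + 8)/(-7 + 8) = 91 - 3/1 = 91 - 3 = 88)
v(T) = 144 (v(T) = (7 + 5)² = 12² = 144)
(249968 + v(L))*(66473 - 46104) = (249968 + 144)*(66473 - 46104) = 250112*20369 = 5094531328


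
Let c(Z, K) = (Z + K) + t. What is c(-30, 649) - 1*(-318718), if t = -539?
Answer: 318798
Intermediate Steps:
c(Z, K) = -539 + K + Z (c(Z, K) = (Z + K) - 539 = (K + Z) - 539 = -539 + K + Z)
c(-30, 649) - 1*(-318718) = (-539 + 649 - 30) - 1*(-318718) = 80 + 318718 = 318798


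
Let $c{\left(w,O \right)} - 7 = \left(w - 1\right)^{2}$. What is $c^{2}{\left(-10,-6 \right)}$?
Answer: $16384$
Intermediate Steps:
$c{\left(w,O \right)} = 7 + \left(-1 + w\right)^{2}$ ($c{\left(w,O \right)} = 7 + \left(w - 1\right)^{2} = 7 + \left(-1 + w\right)^{2}$)
$c^{2}{\left(-10,-6 \right)} = \left(7 + \left(-1 - 10\right)^{2}\right)^{2} = \left(7 + \left(-11\right)^{2}\right)^{2} = \left(7 + 121\right)^{2} = 128^{2} = 16384$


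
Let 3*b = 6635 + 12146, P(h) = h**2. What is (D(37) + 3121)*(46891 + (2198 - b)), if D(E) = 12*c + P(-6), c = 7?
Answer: 416423126/3 ≈ 1.3881e+8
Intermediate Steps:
b = 18781/3 (b = (6635 + 12146)/3 = (1/3)*18781 = 18781/3 ≈ 6260.3)
D(E) = 120 (D(E) = 12*7 + (-6)**2 = 84 + 36 = 120)
(D(37) + 3121)*(46891 + (2198 - b)) = (120 + 3121)*(46891 + (2198 - 1*18781/3)) = 3241*(46891 + (2198 - 18781/3)) = 3241*(46891 - 12187/3) = 3241*(128486/3) = 416423126/3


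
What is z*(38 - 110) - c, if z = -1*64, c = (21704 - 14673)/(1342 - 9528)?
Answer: 37728119/8186 ≈ 4608.9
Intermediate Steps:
c = -7031/8186 (c = 7031/(-8186) = 7031*(-1/8186) = -7031/8186 ≈ -0.85891)
z = -64
z*(38 - 110) - c = -64*(38 - 110) - 1*(-7031/8186) = -64*(-72) + 7031/8186 = 4608 + 7031/8186 = 37728119/8186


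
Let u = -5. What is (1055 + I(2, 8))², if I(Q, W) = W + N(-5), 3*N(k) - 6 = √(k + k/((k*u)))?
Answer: (15975 + I*√130)²/225 ≈ 1.1342e+6 + 1619.0*I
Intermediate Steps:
N(k) = 2 + √(-⅕ + k)/3 (N(k) = 2 + √(k + k/((k*(-5))))/3 = 2 + √(k + k/((-5*k)))/3 = 2 + √(k + k*(-1/(5*k)))/3 = 2 + √(k - ⅕)/3 = 2 + √(-⅕ + k)/3)
I(Q, W) = 2 + W + I*√130/15 (I(Q, W) = W + (2 + √(-5 + 25*(-5))/15) = W + (2 + √(-5 - 125)/15) = W + (2 + √(-130)/15) = W + (2 + (I*√130)/15) = W + (2 + I*√130/15) = 2 + W + I*√130/15)
(1055 + I(2, 8))² = (1055 + (2 + 8 + I*√130/15))² = (1055 + (10 + I*√130/15))² = (1065 + I*√130/15)²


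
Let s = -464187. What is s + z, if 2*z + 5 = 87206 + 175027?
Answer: -333073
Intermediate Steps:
z = 131114 (z = -5/2 + (87206 + 175027)/2 = -5/2 + (½)*262233 = -5/2 + 262233/2 = 131114)
s + z = -464187 + 131114 = -333073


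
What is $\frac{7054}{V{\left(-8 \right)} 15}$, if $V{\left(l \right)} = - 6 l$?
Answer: $\frac{3527}{360} \approx 9.7972$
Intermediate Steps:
$\frac{7054}{V{\left(-8 \right)} 15} = \frac{7054}{\left(-6\right) \left(-8\right) 15} = \frac{7054}{48 \cdot 15} = \frac{7054}{720} = 7054 \cdot \frac{1}{720} = \frac{3527}{360}$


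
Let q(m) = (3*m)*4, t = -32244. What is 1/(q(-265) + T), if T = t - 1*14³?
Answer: -1/38168 ≈ -2.6200e-5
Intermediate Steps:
q(m) = 12*m
T = -34988 (T = -32244 - 1*14³ = -32244 - 1*2744 = -32244 - 2744 = -34988)
1/(q(-265) + T) = 1/(12*(-265) - 34988) = 1/(-3180 - 34988) = 1/(-38168) = -1/38168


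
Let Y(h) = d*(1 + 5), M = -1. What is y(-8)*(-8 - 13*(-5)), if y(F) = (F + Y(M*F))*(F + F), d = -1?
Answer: 12768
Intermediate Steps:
Y(h) = -6 (Y(h) = -(1 + 5) = -1*6 = -6)
y(F) = 2*F*(-6 + F) (y(F) = (F - 6)*(F + F) = (-6 + F)*(2*F) = 2*F*(-6 + F))
y(-8)*(-8 - 13*(-5)) = (2*(-8)*(-6 - 8))*(-8 - 13*(-5)) = (2*(-8)*(-14))*(-8 + 65) = 224*57 = 12768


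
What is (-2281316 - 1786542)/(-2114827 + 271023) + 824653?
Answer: 760251283935/921902 ≈ 8.2466e+5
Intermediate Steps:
(-2281316 - 1786542)/(-2114827 + 271023) + 824653 = -4067858/(-1843804) + 824653 = -4067858*(-1/1843804) + 824653 = 2033929/921902 + 824653 = 760251283935/921902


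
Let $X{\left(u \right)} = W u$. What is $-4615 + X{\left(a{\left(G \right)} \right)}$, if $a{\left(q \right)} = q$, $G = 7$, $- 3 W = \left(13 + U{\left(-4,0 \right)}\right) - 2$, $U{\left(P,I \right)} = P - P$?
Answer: $- \frac{13922}{3} \approx -4640.7$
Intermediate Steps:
$U{\left(P,I \right)} = 0$
$W = - \frac{11}{3}$ ($W = - \frac{\left(13 + 0\right) - 2}{3} = - \frac{13 - 2}{3} = \left(- \frac{1}{3}\right) 11 = - \frac{11}{3} \approx -3.6667$)
$X{\left(u \right)} = - \frac{11 u}{3}$
$-4615 + X{\left(a{\left(G \right)} \right)} = -4615 - \frac{77}{3} = - \frac{13922}{3}$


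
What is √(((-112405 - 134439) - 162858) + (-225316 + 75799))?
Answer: I*√559219 ≈ 747.81*I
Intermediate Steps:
√(((-112405 - 134439) - 162858) + (-225316 + 75799)) = √((-246844 - 162858) - 149517) = √(-409702 - 149517) = √(-559219) = I*√559219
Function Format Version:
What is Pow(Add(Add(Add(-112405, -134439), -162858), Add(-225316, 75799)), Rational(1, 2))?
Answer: Mul(I, Pow(559219, Rational(1, 2))) ≈ Mul(747.81, I)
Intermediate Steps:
Pow(Add(Add(Add(-112405, -134439), -162858), Add(-225316, 75799)), Rational(1, 2)) = Pow(Add(Add(-246844, -162858), -149517), Rational(1, 2)) = Pow(Add(-409702, -149517), Rational(1, 2)) = Pow(-559219, Rational(1, 2)) = Mul(I, Pow(559219, Rational(1, 2)))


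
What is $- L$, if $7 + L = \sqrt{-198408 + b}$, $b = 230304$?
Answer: $7 - 6 \sqrt{886} \approx -171.59$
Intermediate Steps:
$L = -7 + 6 \sqrt{886}$ ($L = -7 + \sqrt{-198408 + 230304} = -7 + \sqrt{31896} = -7 + 6 \sqrt{886} \approx 171.59$)
$- L = - (-7 + 6 \sqrt{886}) = 7 - 6 \sqrt{886}$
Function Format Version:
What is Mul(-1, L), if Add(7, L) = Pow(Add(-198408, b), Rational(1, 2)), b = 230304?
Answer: Add(7, Mul(-6, Pow(886, Rational(1, 2)))) ≈ -171.59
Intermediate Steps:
L = Add(-7, Mul(6, Pow(886, Rational(1, 2)))) (L = Add(-7, Pow(Add(-198408, 230304), Rational(1, 2))) = Add(-7, Pow(31896, Rational(1, 2))) = Add(-7, Mul(6, Pow(886, Rational(1, 2)))) ≈ 171.59)
Mul(-1, L) = Mul(-1, Add(-7, Mul(6, Pow(886, Rational(1, 2))))) = Add(7, Mul(-6, Pow(886, Rational(1, 2))))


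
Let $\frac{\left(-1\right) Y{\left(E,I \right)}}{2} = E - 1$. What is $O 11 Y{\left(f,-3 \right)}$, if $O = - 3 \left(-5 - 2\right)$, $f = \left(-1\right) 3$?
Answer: $1848$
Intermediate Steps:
$f = -3$
$Y{\left(E,I \right)} = 2 - 2 E$ ($Y{\left(E,I \right)} = - 2 \left(E - 1\right) = - 2 \left(-1 + E\right) = 2 - 2 E$)
$O = 21$ ($O = \left(-3\right) \left(-7\right) = 21$)
$O 11 Y{\left(f,-3 \right)} = 21 \cdot 11 \left(2 - -6\right) = 231 \left(2 + 6\right) = 231 \cdot 8 = 1848$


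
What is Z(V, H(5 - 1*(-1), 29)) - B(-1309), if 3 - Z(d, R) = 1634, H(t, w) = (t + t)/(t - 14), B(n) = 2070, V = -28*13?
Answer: -3701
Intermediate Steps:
V = -364
H(t, w) = 2*t/(-14 + t) (H(t, w) = (2*t)/(-14 + t) = 2*t/(-14 + t))
Z(d, R) = -1631 (Z(d, R) = 3 - 1*1634 = 3 - 1634 = -1631)
Z(V, H(5 - 1*(-1), 29)) - B(-1309) = -1631 - 1*2070 = -1631 - 2070 = -3701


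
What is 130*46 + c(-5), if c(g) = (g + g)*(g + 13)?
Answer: 5900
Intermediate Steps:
c(g) = 2*g*(13 + g) (c(g) = (2*g)*(13 + g) = 2*g*(13 + g))
130*46 + c(-5) = 130*46 + 2*(-5)*(13 - 5) = 5980 + 2*(-5)*8 = 5980 - 80 = 5900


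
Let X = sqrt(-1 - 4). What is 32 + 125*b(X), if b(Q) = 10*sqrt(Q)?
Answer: 32 + 1250*5**(1/4)*sqrt(I) ≈ 1353.7 + 1321.7*I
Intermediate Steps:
X = I*sqrt(5) (X = sqrt(-5) = I*sqrt(5) ≈ 2.2361*I)
32 + 125*b(X) = 32 + 125*(10*sqrt(I*sqrt(5))) = 32 + 125*(10*(5**(1/4)*sqrt(I))) = 32 + 125*(10*5**(1/4)*sqrt(I)) = 32 + 1250*5**(1/4)*sqrt(I)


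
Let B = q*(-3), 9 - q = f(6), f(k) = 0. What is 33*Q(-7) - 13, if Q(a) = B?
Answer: -904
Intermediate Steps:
q = 9 (q = 9 - 1*0 = 9 + 0 = 9)
B = -27 (B = 9*(-3) = -27)
Q(a) = -27
33*Q(-7) - 13 = 33*(-27) - 13 = -891 - 13 = -904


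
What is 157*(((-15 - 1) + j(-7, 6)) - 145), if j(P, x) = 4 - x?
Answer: -25591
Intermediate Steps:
157*(((-15 - 1) + j(-7, 6)) - 145) = 157*(((-15 - 1) + (4 - 1*6)) - 145) = 157*((-16 + (4 - 6)) - 145) = 157*((-16 - 2) - 145) = 157*(-18 - 145) = 157*(-163) = -25591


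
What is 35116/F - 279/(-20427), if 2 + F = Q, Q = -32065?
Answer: -236122613/218344203 ≈ -1.0814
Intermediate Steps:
F = -32067 (F = -2 - 32065 = -32067)
35116/F - 279/(-20427) = 35116/(-32067) - 279/(-20427) = 35116*(-1/32067) - 279*(-1/20427) = -35116/32067 + 93/6809 = -236122613/218344203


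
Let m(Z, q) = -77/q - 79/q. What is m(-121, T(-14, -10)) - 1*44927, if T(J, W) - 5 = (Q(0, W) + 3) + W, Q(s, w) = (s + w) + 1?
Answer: -494041/11 ≈ -44913.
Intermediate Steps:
Q(s, w) = 1 + s + w
T(J, W) = 9 + 2*W (T(J, W) = 5 + (((1 + 0 + W) + 3) + W) = 5 + (((1 + W) + 3) + W) = 5 + ((4 + W) + W) = 5 + (4 + 2*W) = 9 + 2*W)
m(Z, q) = -156/q
m(-121, T(-14, -10)) - 1*44927 = -156/(9 + 2*(-10)) - 1*44927 = -156/(9 - 20) - 44927 = -156/(-11) - 44927 = -156*(-1/11) - 44927 = 156/11 - 44927 = -494041/11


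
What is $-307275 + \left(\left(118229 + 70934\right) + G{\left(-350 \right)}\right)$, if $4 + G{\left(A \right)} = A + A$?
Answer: $-118816$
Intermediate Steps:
$G{\left(A \right)} = -4 + 2 A$ ($G{\left(A \right)} = -4 + \left(A + A\right) = -4 + 2 A$)
$-307275 + \left(\left(118229 + 70934\right) + G{\left(-350 \right)}\right) = -307275 + \left(\left(118229 + 70934\right) + \left(-4 + 2 \left(-350\right)\right)\right) = -307275 + \left(189163 - 704\right) = -307275 + 188459 = -118816$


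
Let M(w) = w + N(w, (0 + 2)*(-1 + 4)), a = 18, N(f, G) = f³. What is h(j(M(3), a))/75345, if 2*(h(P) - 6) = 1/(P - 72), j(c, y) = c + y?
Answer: 287/3616560 ≈ 7.9357e-5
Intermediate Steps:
M(w) = w + w³
h(P) = 6 + 1/(2*(-72 + P)) (h(P) = 6 + 1/(2*(P - 72)) = 6 + 1/(2*(-72 + P)))
h(j(M(3), a))/75345 = ((-863 + 12*((3 + 3³) + 18))/(2*(-72 + ((3 + 3³) + 18))))/75345 = ((-863 + 12*((3 + 27) + 18))/(2*(-72 + ((3 + 27) + 18))))*(1/75345) = ((-863 + 12*(30 + 18))/(2*(-72 + (30 + 18))))*(1/75345) = ((-863 + 12*48)/(2*(-72 + 48)))*(1/75345) = ((½)*(-863 + 576)/(-24))*(1/75345) = ((½)*(-1/24)*(-287))*(1/75345) = (287/48)*(1/75345) = 287/3616560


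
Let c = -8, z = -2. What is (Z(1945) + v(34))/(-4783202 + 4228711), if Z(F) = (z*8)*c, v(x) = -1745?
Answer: 231/79213 ≈ 0.0029162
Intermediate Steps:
Z(F) = 128 (Z(F) = -2*8*(-8) = -16*(-8) = 128)
(Z(1945) + v(34))/(-4783202 + 4228711) = (128 - 1745)/(-4783202 + 4228711) = -1617/(-554491) = -1617*(-1/554491) = 231/79213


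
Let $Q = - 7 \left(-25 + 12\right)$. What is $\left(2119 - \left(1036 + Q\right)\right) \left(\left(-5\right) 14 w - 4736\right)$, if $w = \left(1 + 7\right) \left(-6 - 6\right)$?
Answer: $1968128$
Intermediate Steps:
$Q = 91$ ($Q = \left(-7\right) \left(-13\right) = 91$)
$w = -96$ ($w = 8 \left(-12\right) = -96$)
$\left(2119 - \left(1036 + Q\right)\right) \left(\left(-5\right) 14 w - 4736\right) = \left(2119 - 1127\right) \left(\left(-5\right) 14 \left(-96\right) - 4736\right) = \left(2119 - 1127\right) \left(\left(-70\right) \left(-96\right) - 4736\right) = \left(2119 - 1127\right) \left(6720 - 4736\right) = 992 \cdot 1984 = 1968128$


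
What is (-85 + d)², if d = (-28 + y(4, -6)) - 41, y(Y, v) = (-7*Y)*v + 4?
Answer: 324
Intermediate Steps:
y(Y, v) = 4 - 7*Y*v (y(Y, v) = -7*Y*v + 4 = 4 - 7*Y*v)
d = 103 (d = (-28 + (4 - 7*4*(-6))) - 41 = (-28 + (4 + 168)) - 41 = (-28 + 172) - 41 = 144 - 41 = 103)
(-85 + d)² = (-85 + 103)² = 18² = 324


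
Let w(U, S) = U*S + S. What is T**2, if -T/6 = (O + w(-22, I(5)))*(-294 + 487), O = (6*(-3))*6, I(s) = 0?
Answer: 15641004096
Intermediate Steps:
w(U, S) = S + S*U (w(U, S) = S*U + S = S + S*U)
O = -108 (O = -18*6 = -108)
T = 125064 (T = -6*(-108 + 0*(1 - 22))*(-294 + 487) = -6*(-108 + 0*(-21))*193 = -6*(-108 + 0)*193 = -(-648)*193 = -6*(-20844) = 125064)
T**2 = 125064**2 = 15641004096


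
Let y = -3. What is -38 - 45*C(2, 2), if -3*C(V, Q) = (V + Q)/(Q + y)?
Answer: -98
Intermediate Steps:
C(V, Q) = -(Q + V)/(3*(-3 + Q)) (C(V, Q) = -(V + Q)/(3*(Q - 3)) = -(Q + V)/(3*(-3 + Q)))
-38 - 45*C(2, 2) = -38 - 15*(-1*2 - 1*2)/(-3 + 2) = -38 - 15*(-2 - 2)/(-1) = -38 - 15*(-1)*(-4) = -38 - 45*4/3 = -38 - 60 = -98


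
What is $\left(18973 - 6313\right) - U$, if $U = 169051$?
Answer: $-156391$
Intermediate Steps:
$\left(18973 - 6313\right) - U = \left(18973 - 6313\right) - 169051 = 12660 - 169051 = -156391$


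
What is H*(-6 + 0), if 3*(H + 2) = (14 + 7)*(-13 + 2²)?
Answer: 390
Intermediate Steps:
H = -65 (H = -2 + ((14 + 7)*(-13 + 2²))/3 = -2 + (21*(-13 + 4))/3 = -2 + (21*(-9))/3 = -2 + (⅓)*(-189) = -2 - 63 = -65)
H*(-6 + 0) = -65*(-6 + 0) = -65*(-6) = 390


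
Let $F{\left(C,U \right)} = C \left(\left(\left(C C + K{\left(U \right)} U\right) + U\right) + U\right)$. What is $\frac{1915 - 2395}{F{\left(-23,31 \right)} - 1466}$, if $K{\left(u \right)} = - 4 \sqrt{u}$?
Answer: $- \frac{2409440}{8459181} - \frac{456320 \sqrt{31}}{8459181} \approx -0.58518$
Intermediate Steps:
$F{\left(C,U \right)} = C \left(C^{2} - 4 U^{\frac{3}{2}} + 2 U\right)$ ($F{\left(C,U \right)} = C \left(\left(\left(C C + - 4 \sqrt{U} U\right) + U\right) + U\right) = C \left(\left(\left(C^{2} - 4 U^{\frac{3}{2}}\right) + U\right) + U\right) = C \left(\left(U + C^{2} - 4 U^{\frac{3}{2}}\right) + U\right) = C \left(C^{2} - 4 U^{\frac{3}{2}} + 2 U\right)$)
$\frac{1915 - 2395}{F{\left(-23,31 \right)} - 1466} = \frac{1915 - 2395}{- 23 \left(\left(-23\right)^{2} - 4 \cdot 31^{\frac{3}{2}} + 2 \cdot 31\right) - 1466} = - \frac{480}{- 23 \left(529 - 4 \cdot 31 \sqrt{31} + 62\right) - 1466} = - \frac{480}{- 23 \left(529 - 124 \sqrt{31} + 62\right) - 1466} = - \frac{480}{- 23 \left(591 - 124 \sqrt{31}\right) - 1466} = - \frac{480}{\left(-13593 + 2852 \sqrt{31}\right) - 1466} = - \frac{480}{-15059 + 2852 \sqrt{31}}$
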